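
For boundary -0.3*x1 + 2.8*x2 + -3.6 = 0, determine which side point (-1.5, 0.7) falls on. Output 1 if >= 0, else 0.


Compute -0.3 * -1.5 + 2.8 * 0.7 + -3.6
= 0.45 + 1.96 + -3.6
= -1.19
Since -1.19 < 0, the point is on the negative side.

0


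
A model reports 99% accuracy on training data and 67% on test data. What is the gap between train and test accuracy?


Gap = train_accuracy - test_accuracy
= 99 - 67
= 32%
This large gap strongly indicates overfitting.

32


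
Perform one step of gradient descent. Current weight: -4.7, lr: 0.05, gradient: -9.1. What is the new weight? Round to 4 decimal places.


w_new = w_old - lr * gradient
= -4.7 - 0.05 * -9.1
= -4.7 - (-0.455)
= -4.2450

-4.2450


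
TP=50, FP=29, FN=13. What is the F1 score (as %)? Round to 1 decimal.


Precision = TP / (TP + FP) = 50 / 79 = 0.6329
Recall = TP / (TP + FN) = 50 / 63 = 0.7937
F1 = 2 * P * R / (P + R)
= 2 * 0.6329 * 0.7937 / (0.6329 + 0.7937)
= 1.0046 / 1.4266
= 0.7042
As percentage: 70.4%

70.4


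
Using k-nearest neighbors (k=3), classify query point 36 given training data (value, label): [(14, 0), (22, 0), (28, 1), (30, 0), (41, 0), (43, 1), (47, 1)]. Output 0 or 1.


Distances from query 36:
Point 41 (class 0): distance = 5
Point 30 (class 0): distance = 6
Point 43 (class 1): distance = 7
K=3 nearest neighbors: classes = [0, 0, 1]
Votes for class 1: 1 / 3
Majority vote => class 0

0


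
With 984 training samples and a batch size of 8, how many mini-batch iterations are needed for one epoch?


Iterations per epoch = dataset_size / batch_size
= 984 / 8
= 123

123


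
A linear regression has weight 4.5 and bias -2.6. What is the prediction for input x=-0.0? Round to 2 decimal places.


y = 4.5 * -0.0 + (-2.6)
= -0.0 + (-2.6)
= -2.60

-2.60


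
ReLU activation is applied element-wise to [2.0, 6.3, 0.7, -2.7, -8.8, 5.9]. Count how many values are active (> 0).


ReLU(x) = max(0, x) for each element:
ReLU(2.0) = 2.0
ReLU(6.3) = 6.3
ReLU(0.7) = 0.7
ReLU(-2.7) = 0
ReLU(-8.8) = 0
ReLU(5.9) = 5.9
Active neurons (>0): 4

4


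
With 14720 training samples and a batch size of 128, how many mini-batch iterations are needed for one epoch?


Iterations per epoch = dataset_size / batch_size
= 14720 / 128
= 115

115


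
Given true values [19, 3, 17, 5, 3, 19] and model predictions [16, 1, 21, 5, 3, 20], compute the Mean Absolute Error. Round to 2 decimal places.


Absolute errors: [3, 2, 4, 0, 0, 1]
Sum of absolute errors = 10
MAE = 10 / 6 = 1.67

1.67


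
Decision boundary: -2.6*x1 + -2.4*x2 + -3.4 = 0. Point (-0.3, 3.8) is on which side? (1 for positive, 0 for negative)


Compute -2.6 * -0.3 + -2.4 * 3.8 + -3.4
= 0.78 + -9.12 + -3.4
= -11.74
Since -11.74 < 0, the point is on the negative side.

0


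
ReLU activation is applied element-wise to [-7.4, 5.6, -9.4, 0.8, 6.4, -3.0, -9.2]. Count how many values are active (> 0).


ReLU(x) = max(0, x) for each element:
ReLU(-7.4) = 0
ReLU(5.6) = 5.6
ReLU(-9.4) = 0
ReLU(0.8) = 0.8
ReLU(6.4) = 6.4
ReLU(-3.0) = 0
ReLU(-9.2) = 0
Active neurons (>0): 3

3


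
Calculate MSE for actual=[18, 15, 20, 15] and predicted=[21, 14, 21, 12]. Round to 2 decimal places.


Differences: [-3, 1, -1, 3]
Squared errors: [9, 1, 1, 9]
Sum of squared errors = 20
MSE = 20 / 4 = 5.00

5.00


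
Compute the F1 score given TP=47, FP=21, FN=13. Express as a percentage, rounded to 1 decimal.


Precision = TP / (TP + FP) = 47 / 68 = 0.6912
Recall = TP / (TP + FN) = 47 / 60 = 0.7833
F1 = 2 * P * R / (P + R)
= 2 * 0.6912 * 0.7833 / (0.6912 + 0.7833)
= 1.0828 / 1.4745
= 0.7344
As percentage: 73.4%

73.4


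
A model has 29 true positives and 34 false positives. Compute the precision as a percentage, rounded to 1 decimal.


Precision = TP / (TP + FP) * 100
= 29 / (29 + 34)
= 29 / 63
= 0.4603
= 46.0%

46.0


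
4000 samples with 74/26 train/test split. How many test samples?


Train samples = 4000 * 74% = 2960
Test samples = 4000 - 2960
= 1040

1040


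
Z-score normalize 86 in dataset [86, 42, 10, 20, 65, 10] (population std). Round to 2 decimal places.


Mean = (86 + 42 + 10 + 20 + 65 + 10) / 6 = 38.8333
Variance = sum((x_i - mean)^2) / n = 822.8056
Std = sqrt(822.8056) = 28.6846
Z = (x - mean) / std
= (86 - 38.8333) / 28.6846
= 47.1667 / 28.6846
= 1.64

1.64


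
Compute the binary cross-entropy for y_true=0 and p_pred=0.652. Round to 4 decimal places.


For y=0: Loss = -log(1-p)
= -log(1 - 0.652)
= -log(0.348)
= -(-1.0556)
= 1.0556

1.0556


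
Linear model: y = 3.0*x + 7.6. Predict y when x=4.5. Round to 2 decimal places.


y = 3.0 * 4.5 + (7.6)
= 13.5 + (7.6)
= 21.10

21.10


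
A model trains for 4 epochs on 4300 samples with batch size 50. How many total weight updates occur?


Iterations per epoch = 4300 / 50 = 86
Total updates = iterations_per_epoch * epochs
= 86 * 4
= 344

344


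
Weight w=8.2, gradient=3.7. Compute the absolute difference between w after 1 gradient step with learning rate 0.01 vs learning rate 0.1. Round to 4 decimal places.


With lr=0.01: w_new = 8.2 - 0.01 * 3.7 = 8.163
With lr=0.1: w_new = 8.2 - 0.1 * 3.7 = 7.83
Absolute difference = |8.163 - 7.83|
= 0.3330

0.3330


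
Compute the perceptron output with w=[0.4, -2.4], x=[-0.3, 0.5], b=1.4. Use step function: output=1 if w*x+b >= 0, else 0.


z = w . x + b
= 0.4*-0.3 + -2.4*0.5 + 1.4
= -0.12 + -1.2 + 1.4
= -1.32 + 1.4
= 0.08
Since z = 0.08 >= 0, output = 1

1


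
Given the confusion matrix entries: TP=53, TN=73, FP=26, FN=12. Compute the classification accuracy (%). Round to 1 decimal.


Accuracy = (TP + TN) / (TP + TN + FP + FN) * 100
= (53 + 73) / (53 + 73 + 26 + 12)
= 126 / 164
= 0.7683
= 76.8%

76.8


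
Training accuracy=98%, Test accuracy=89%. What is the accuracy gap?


Gap = train_accuracy - test_accuracy
= 98 - 89
= 9%
This moderate gap may indicate mild overfitting.

9


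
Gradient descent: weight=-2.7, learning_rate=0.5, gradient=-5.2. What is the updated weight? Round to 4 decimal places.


w_new = w_old - lr * gradient
= -2.7 - 0.5 * -5.2
= -2.7 - (-2.6)
= -0.1000

-0.1000


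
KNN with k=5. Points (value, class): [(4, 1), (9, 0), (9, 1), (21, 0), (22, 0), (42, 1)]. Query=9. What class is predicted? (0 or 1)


Distances from query 9:
Point 9 (class 0): distance = 0
Point 9 (class 1): distance = 0
Point 4 (class 1): distance = 5
Point 21 (class 0): distance = 12
Point 22 (class 0): distance = 13
K=5 nearest neighbors: classes = [0, 1, 1, 0, 0]
Votes for class 1: 2 / 5
Majority vote => class 0

0


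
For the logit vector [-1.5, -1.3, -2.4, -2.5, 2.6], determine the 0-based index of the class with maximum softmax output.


Softmax is a monotonic transformation, so it preserves the argmax.
We need to find the index of the maximum logit.
Index 0: -1.5
Index 1: -1.3
Index 2: -2.4
Index 3: -2.5
Index 4: 2.6
Maximum logit = 2.6 at index 4

4


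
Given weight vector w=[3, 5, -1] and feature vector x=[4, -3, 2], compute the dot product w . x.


Element-wise products:
3 * 4 = 12
5 * -3 = -15
-1 * 2 = -2
Sum = 12 + -15 + -2
= -5

-5


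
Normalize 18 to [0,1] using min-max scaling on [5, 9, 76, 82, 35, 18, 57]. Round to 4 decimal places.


Min = 5, Max = 82
Range = 82 - 5 = 77
Scaled = (x - min) / (max - min)
= (18 - 5) / 77
= 13 / 77
= 0.1688

0.1688


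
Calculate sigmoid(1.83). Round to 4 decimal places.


sigmoid(z) = 1 / (1 + exp(-z))
exp(-(1.83)) = exp(-1.83) = 0.1604
1 + 0.1604 = 1.1604
1 / 1.1604 = 0.8618

0.8618


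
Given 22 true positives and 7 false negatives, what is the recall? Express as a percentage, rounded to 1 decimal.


Recall = TP / (TP + FN) * 100
= 22 / (22 + 7)
= 22 / 29
= 0.7586
= 75.9%

75.9


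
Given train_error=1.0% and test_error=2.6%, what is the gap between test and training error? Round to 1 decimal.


Generalization gap = test_error - train_error
= 2.6 - 1.0
= 1.6%
A small gap suggests good generalization.

1.6


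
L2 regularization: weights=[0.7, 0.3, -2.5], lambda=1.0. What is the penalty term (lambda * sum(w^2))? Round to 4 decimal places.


Squaring each weight:
0.7^2 = 0.49
0.3^2 = 0.09
(-2.5)^2 = 6.25
Sum of squares = 6.83
Penalty = 1.0 * 6.83 = 6.8300

6.8300


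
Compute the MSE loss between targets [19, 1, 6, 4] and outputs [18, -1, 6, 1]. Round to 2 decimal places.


Differences: [1, 2, 0, 3]
Squared errors: [1, 4, 0, 9]
Sum of squared errors = 14
MSE = 14 / 4 = 3.50

3.50


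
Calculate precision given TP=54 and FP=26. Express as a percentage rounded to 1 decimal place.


Precision = TP / (TP + FP) * 100
= 54 / (54 + 26)
= 54 / 80
= 0.675
= 67.5%

67.5


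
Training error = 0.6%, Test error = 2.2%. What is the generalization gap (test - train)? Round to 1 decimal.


Generalization gap = test_error - train_error
= 2.2 - 0.6
= 1.6%
A small gap suggests good generalization.

1.6


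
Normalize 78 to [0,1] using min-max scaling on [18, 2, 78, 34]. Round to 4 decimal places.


Min = 2, Max = 78
Range = 78 - 2 = 76
Scaled = (x - min) / (max - min)
= (78 - 2) / 76
= 76 / 76
= 1.0000

1.0000


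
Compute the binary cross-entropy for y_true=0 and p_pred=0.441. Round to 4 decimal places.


For y=0: Loss = -log(1-p)
= -log(1 - 0.441)
= -log(0.559)
= -(-0.5816)
= 0.5816

0.5816


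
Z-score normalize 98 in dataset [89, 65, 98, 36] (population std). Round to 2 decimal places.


Mean = (89 + 65 + 98 + 36) / 4 = 72.0
Variance = sum((x_i - mean)^2) / n = 577.5
Std = sqrt(577.5) = 24.0312
Z = (x - mean) / std
= (98 - 72.0) / 24.0312
= 26.0 / 24.0312
= 1.08

1.08


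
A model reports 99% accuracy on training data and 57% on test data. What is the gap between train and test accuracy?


Gap = train_accuracy - test_accuracy
= 99 - 57
= 42%
This large gap strongly indicates overfitting.

42


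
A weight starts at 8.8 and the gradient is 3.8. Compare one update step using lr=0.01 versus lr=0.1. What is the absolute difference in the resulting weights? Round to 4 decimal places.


With lr=0.01: w_new = 8.8 - 0.01 * 3.8 = 8.762
With lr=0.1: w_new = 8.8 - 0.1 * 3.8 = 8.42
Absolute difference = |8.762 - 8.42|
= 0.3420

0.3420


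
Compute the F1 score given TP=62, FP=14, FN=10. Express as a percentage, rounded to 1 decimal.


Precision = TP / (TP + FP) = 62 / 76 = 0.8158
Recall = TP / (TP + FN) = 62 / 72 = 0.8611
F1 = 2 * P * R / (P + R)
= 2 * 0.8158 * 0.8611 / (0.8158 + 0.8611)
= 1.405 / 1.6769
= 0.8378
As percentage: 83.8%

83.8


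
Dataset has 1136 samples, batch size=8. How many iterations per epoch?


Iterations per epoch = dataset_size / batch_size
= 1136 / 8
= 142

142


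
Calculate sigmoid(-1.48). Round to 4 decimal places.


sigmoid(z) = 1 / (1 + exp(-z))
exp(-(-1.48)) = exp(1.48) = 4.3929
1 + 4.3929 = 5.3929
1 / 5.3929 = 0.1854

0.1854


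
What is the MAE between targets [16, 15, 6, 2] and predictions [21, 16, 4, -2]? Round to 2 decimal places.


Absolute errors: [5, 1, 2, 4]
Sum of absolute errors = 12
MAE = 12 / 4 = 3.00

3.00


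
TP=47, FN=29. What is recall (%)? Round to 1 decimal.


Recall = TP / (TP + FN) * 100
= 47 / (47 + 29)
= 47 / 76
= 0.6184
= 61.8%

61.8


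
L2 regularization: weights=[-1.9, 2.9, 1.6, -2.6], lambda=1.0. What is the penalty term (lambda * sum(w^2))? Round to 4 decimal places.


Squaring each weight:
(-1.9)^2 = 3.61
2.9^2 = 8.41
1.6^2 = 2.56
(-2.6)^2 = 6.76
Sum of squares = 21.34
Penalty = 1.0 * 21.34 = 21.3400

21.3400


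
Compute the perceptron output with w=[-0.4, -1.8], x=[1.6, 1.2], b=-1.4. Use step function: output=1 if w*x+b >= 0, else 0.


z = w . x + b
= -0.4*1.6 + -1.8*1.2 + -1.4
= -0.64 + -2.16 + -1.4
= -2.8 + -1.4
= -4.2
Since z = -4.2 < 0, output = 0

0


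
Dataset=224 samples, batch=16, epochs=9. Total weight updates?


Iterations per epoch = 224 / 16 = 14
Total updates = iterations_per_epoch * epochs
= 14 * 9
= 126

126


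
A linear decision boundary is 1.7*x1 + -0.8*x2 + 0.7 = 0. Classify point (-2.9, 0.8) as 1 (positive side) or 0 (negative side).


Compute 1.7 * -2.9 + -0.8 * 0.8 + 0.7
= -4.93 + -0.64 + 0.7
= -4.87
Since -4.87 < 0, the point is on the negative side.

0


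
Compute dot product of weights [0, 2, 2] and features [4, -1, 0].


Element-wise products:
0 * 4 = 0
2 * -1 = -2
2 * 0 = 0
Sum = 0 + -2 + 0
= -2

-2


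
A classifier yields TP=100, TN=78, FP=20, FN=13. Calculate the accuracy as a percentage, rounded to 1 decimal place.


Accuracy = (TP + TN) / (TP + TN + FP + FN) * 100
= (100 + 78) / (100 + 78 + 20 + 13)
= 178 / 211
= 0.8436
= 84.4%

84.4


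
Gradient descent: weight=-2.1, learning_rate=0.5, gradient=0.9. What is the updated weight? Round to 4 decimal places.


w_new = w_old - lr * gradient
= -2.1 - 0.5 * 0.9
= -2.1 - (0.45)
= -2.5500

-2.5500


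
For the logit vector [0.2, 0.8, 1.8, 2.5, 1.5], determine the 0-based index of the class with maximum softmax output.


Softmax is a monotonic transformation, so it preserves the argmax.
We need to find the index of the maximum logit.
Index 0: 0.2
Index 1: 0.8
Index 2: 1.8
Index 3: 2.5
Index 4: 1.5
Maximum logit = 2.5 at index 3

3


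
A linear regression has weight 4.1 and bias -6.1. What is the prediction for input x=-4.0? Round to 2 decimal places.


y = 4.1 * -4.0 + (-6.1)
= -16.4 + (-6.1)
= -22.50

-22.50


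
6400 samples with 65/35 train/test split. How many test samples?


Train samples = 6400 * 65% = 4160
Test samples = 6400 - 4160
= 2240

2240


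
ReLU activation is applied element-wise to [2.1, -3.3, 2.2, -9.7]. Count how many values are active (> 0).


ReLU(x) = max(0, x) for each element:
ReLU(2.1) = 2.1
ReLU(-3.3) = 0
ReLU(2.2) = 2.2
ReLU(-9.7) = 0
Active neurons (>0): 2

2


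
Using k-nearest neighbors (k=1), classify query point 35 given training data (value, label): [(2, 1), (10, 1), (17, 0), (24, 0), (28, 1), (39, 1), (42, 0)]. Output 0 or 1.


Distances from query 35:
Point 39 (class 1): distance = 4
K=1 nearest neighbors: classes = [1]
Votes for class 1: 1 / 1
Majority vote => class 1

1


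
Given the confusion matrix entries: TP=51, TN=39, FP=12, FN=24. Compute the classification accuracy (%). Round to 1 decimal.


Accuracy = (TP + TN) / (TP + TN + FP + FN) * 100
= (51 + 39) / (51 + 39 + 12 + 24)
= 90 / 126
= 0.7143
= 71.4%

71.4


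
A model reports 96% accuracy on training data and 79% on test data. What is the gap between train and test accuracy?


Gap = train_accuracy - test_accuracy
= 96 - 79
= 17%
This gap suggests the model is overfitting.

17


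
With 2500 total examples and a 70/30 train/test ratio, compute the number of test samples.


Train samples = 2500 * 70% = 1750
Test samples = 2500 - 1750
= 750

750


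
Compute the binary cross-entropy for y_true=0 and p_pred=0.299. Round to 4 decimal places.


For y=0: Loss = -log(1-p)
= -log(1 - 0.299)
= -log(0.701)
= -(-0.3552)
= 0.3552

0.3552


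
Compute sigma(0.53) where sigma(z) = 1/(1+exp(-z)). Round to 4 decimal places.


sigmoid(z) = 1 / (1 + exp(-z))
exp(-(0.53)) = exp(-0.53) = 0.5886
1 + 0.5886 = 1.5886
1 / 1.5886 = 0.6295

0.6295


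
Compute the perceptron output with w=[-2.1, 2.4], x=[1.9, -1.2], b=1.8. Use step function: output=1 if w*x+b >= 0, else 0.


z = w . x + b
= -2.1*1.9 + 2.4*-1.2 + 1.8
= -3.99 + -2.88 + 1.8
= -6.87 + 1.8
= -5.07
Since z = -5.07 < 0, output = 0

0


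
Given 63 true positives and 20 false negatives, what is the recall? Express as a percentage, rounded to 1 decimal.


Recall = TP / (TP + FN) * 100
= 63 / (63 + 20)
= 63 / 83
= 0.759
= 75.9%

75.9


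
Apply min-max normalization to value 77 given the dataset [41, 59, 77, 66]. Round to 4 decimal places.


Min = 41, Max = 77
Range = 77 - 41 = 36
Scaled = (x - min) / (max - min)
= (77 - 41) / 36
= 36 / 36
= 1.0000

1.0000


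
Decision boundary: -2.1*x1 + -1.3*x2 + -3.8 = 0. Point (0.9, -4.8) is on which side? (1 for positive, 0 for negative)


Compute -2.1 * 0.9 + -1.3 * -4.8 + -3.8
= -1.89 + 6.24 + -3.8
= 0.55
Since 0.55 >= 0, the point is on the positive side.

1


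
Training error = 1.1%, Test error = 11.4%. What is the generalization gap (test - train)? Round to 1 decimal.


Generalization gap = test_error - train_error
= 11.4 - 1.1
= 10.3%
A large gap suggests overfitting.

10.3


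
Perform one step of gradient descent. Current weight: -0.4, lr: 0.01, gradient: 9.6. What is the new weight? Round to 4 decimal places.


w_new = w_old - lr * gradient
= -0.4 - 0.01 * 9.6
= -0.4 - (0.096)
= -0.4960

-0.4960


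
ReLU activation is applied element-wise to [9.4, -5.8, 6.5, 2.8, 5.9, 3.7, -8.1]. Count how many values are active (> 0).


ReLU(x) = max(0, x) for each element:
ReLU(9.4) = 9.4
ReLU(-5.8) = 0
ReLU(6.5) = 6.5
ReLU(2.8) = 2.8
ReLU(5.9) = 5.9
ReLU(3.7) = 3.7
ReLU(-8.1) = 0
Active neurons (>0): 5

5


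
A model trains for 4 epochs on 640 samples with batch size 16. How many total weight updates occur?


Iterations per epoch = 640 / 16 = 40
Total updates = iterations_per_epoch * epochs
= 40 * 4
= 160

160


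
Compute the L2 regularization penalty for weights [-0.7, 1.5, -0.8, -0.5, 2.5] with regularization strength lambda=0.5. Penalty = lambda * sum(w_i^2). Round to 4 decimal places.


Squaring each weight:
(-0.7)^2 = 0.49
1.5^2 = 2.25
(-0.8)^2 = 0.64
(-0.5)^2 = 0.25
2.5^2 = 6.25
Sum of squares = 9.88
Penalty = 0.5 * 9.88 = 4.9400

4.9400


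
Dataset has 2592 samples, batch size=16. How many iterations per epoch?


Iterations per epoch = dataset_size / batch_size
= 2592 / 16
= 162

162


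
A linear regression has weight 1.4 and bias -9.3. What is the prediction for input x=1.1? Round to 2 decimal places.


y = 1.4 * 1.1 + (-9.3)
= 1.54 + (-9.3)
= -7.76

-7.76


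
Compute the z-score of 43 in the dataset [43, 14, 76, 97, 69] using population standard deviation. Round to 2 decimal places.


Mean = (43 + 14 + 76 + 97 + 69) / 5 = 59.8
Variance = sum((x_i - mean)^2) / n = 822.16
Std = sqrt(822.16) = 28.6733
Z = (x - mean) / std
= (43 - 59.8) / 28.6733
= -16.8 / 28.6733
= -0.59

-0.59


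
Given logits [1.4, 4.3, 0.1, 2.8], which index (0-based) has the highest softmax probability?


Softmax is a monotonic transformation, so it preserves the argmax.
We need to find the index of the maximum logit.
Index 0: 1.4
Index 1: 4.3
Index 2: 0.1
Index 3: 2.8
Maximum logit = 4.3 at index 1

1


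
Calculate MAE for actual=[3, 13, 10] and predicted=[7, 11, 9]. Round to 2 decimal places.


Absolute errors: [4, 2, 1]
Sum of absolute errors = 7
MAE = 7 / 3 = 2.33

2.33


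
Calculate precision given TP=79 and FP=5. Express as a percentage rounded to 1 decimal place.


Precision = TP / (TP + FP) * 100
= 79 / (79 + 5)
= 79 / 84
= 0.9405
= 94.0%

94.0


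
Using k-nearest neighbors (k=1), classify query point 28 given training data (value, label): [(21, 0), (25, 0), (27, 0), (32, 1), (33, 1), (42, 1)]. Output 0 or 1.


Distances from query 28:
Point 27 (class 0): distance = 1
K=1 nearest neighbors: classes = [0]
Votes for class 1: 0 / 1
Majority vote => class 0

0


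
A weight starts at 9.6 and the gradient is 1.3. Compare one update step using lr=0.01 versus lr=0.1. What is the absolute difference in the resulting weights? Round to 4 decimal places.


With lr=0.01: w_new = 9.6 - 0.01 * 1.3 = 9.587
With lr=0.1: w_new = 9.6 - 0.1 * 1.3 = 9.47
Absolute difference = |9.587 - 9.47|
= 0.1170

0.1170


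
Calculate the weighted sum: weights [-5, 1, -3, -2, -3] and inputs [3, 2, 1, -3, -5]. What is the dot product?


Element-wise products:
-5 * 3 = -15
1 * 2 = 2
-3 * 1 = -3
-2 * -3 = 6
-3 * -5 = 15
Sum = -15 + 2 + -3 + 6 + 15
= 5

5


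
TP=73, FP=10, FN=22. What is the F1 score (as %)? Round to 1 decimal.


Precision = TP / (TP + FP) = 73 / 83 = 0.8795
Recall = TP / (TP + FN) = 73 / 95 = 0.7684
F1 = 2 * P * R / (P + R)
= 2 * 0.8795 * 0.7684 / (0.8795 + 0.7684)
= 1.3517 / 1.6479
= 0.8202
As percentage: 82.0%

82.0


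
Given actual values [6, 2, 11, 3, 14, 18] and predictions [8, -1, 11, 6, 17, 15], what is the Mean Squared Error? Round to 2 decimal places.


Differences: [-2, 3, 0, -3, -3, 3]
Squared errors: [4, 9, 0, 9, 9, 9]
Sum of squared errors = 40
MSE = 40 / 6 = 6.67

6.67


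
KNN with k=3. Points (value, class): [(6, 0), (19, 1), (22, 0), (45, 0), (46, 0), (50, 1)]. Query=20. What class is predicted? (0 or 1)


Distances from query 20:
Point 19 (class 1): distance = 1
Point 22 (class 0): distance = 2
Point 6 (class 0): distance = 14
K=3 nearest neighbors: classes = [1, 0, 0]
Votes for class 1: 1 / 3
Majority vote => class 0

0


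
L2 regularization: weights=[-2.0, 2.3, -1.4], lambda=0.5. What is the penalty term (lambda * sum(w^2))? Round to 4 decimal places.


Squaring each weight:
(-2.0)^2 = 4.0
2.3^2 = 5.29
(-1.4)^2 = 1.96
Sum of squares = 11.25
Penalty = 0.5 * 11.25 = 5.6250

5.6250


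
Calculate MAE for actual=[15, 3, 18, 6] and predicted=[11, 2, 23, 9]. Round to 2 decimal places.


Absolute errors: [4, 1, 5, 3]
Sum of absolute errors = 13
MAE = 13 / 4 = 3.25

3.25


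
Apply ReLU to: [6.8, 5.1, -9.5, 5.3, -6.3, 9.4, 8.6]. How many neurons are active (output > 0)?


ReLU(x) = max(0, x) for each element:
ReLU(6.8) = 6.8
ReLU(5.1) = 5.1
ReLU(-9.5) = 0
ReLU(5.3) = 5.3
ReLU(-6.3) = 0
ReLU(9.4) = 9.4
ReLU(8.6) = 8.6
Active neurons (>0): 5

5


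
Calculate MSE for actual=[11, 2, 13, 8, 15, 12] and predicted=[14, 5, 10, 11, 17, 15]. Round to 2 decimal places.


Differences: [-3, -3, 3, -3, -2, -3]
Squared errors: [9, 9, 9, 9, 4, 9]
Sum of squared errors = 49
MSE = 49 / 6 = 8.17

8.17


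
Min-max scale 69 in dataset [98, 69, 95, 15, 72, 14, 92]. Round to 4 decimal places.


Min = 14, Max = 98
Range = 98 - 14 = 84
Scaled = (x - min) / (max - min)
= (69 - 14) / 84
= 55 / 84
= 0.6548

0.6548


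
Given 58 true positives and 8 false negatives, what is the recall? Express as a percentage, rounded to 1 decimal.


Recall = TP / (TP + FN) * 100
= 58 / (58 + 8)
= 58 / 66
= 0.8788
= 87.9%

87.9


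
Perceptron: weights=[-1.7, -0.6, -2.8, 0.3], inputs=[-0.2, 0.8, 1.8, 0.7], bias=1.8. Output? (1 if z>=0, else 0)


z = w . x + b
= -1.7*-0.2 + -0.6*0.8 + -2.8*1.8 + 0.3*0.7 + 1.8
= 0.34 + -0.48 + -5.04 + 0.21 + 1.8
= -4.97 + 1.8
= -3.17
Since z = -3.17 < 0, output = 0

0


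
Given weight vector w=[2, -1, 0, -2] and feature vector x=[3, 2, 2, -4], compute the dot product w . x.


Element-wise products:
2 * 3 = 6
-1 * 2 = -2
0 * 2 = 0
-2 * -4 = 8
Sum = 6 + -2 + 0 + 8
= 12

12


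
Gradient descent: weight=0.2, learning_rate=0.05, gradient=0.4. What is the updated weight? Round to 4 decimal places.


w_new = w_old - lr * gradient
= 0.2 - 0.05 * 0.4
= 0.2 - (0.02)
= 0.1800

0.1800


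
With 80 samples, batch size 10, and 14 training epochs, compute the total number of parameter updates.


Iterations per epoch = 80 / 10 = 8
Total updates = iterations_per_epoch * epochs
= 8 * 14
= 112

112


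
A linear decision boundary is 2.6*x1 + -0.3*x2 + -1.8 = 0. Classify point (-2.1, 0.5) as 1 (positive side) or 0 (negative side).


Compute 2.6 * -2.1 + -0.3 * 0.5 + -1.8
= -5.46 + -0.15 + -1.8
= -7.41
Since -7.41 < 0, the point is on the negative side.

0


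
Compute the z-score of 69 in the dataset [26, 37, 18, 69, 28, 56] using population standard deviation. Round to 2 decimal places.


Mean = (26 + 37 + 18 + 69 + 28 + 56) / 6 = 39.0
Variance = sum((x_i - mean)^2) / n = 320.6667
Std = sqrt(320.6667) = 17.9072
Z = (x - mean) / std
= (69 - 39.0) / 17.9072
= 30.0 / 17.9072
= 1.68

1.68


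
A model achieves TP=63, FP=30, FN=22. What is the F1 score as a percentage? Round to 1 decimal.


Precision = TP / (TP + FP) = 63 / 93 = 0.6774
Recall = TP / (TP + FN) = 63 / 85 = 0.7412
F1 = 2 * P * R / (P + R)
= 2 * 0.6774 * 0.7412 / (0.6774 + 0.7412)
= 1.0042 / 1.4186
= 0.7079
As percentage: 70.8%

70.8


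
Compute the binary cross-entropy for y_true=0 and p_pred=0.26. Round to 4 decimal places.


For y=0: Loss = -log(1-p)
= -log(1 - 0.26)
= -log(0.74)
= -(-0.3011)
= 0.3011

0.3011


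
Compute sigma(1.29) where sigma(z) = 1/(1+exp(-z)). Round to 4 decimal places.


sigmoid(z) = 1 / (1 + exp(-z))
exp(-(1.29)) = exp(-1.29) = 0.2753
1 + 0.2753 = 1.2753
1 / 1.2753 = 0.7841

0.7841


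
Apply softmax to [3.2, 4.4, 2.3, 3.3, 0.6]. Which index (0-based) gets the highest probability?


Softmax is a monotonic transformation, so it preserves the argmax.
We need to find the index of the maximum logit.
Index 0: 3.2
Index 1: 4.4
Index 2: 2.3
Index 3: 3.3
Index 4: 0.6
Maximum logit = 4.4 at index 1

1


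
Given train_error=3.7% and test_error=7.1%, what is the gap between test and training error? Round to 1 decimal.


Generalization gap = test_error - train_error
= 7.1 - 3.7
= 3.4%
A moderate gap.

3.4


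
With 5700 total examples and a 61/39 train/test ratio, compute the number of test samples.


Train samples = 5700 * 61% = 3477
Test samples = 5700 - 3477
= 2223

2223


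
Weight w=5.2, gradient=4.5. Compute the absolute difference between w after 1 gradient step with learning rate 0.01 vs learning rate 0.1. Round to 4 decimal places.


With lr=0.01: w_new = 5.2 - 0.01 * 4.5 = 5.155
With lr=0.1: w_new = 5.2 - 0.1 * 4.5 = 4.75
Absolute difference = |5.155 - 4.75|
= 0.4050

0.4050


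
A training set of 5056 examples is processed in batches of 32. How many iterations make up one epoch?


Iterations per epoch = dataset_size / batch_size
= 5056 / 32
= 158

158


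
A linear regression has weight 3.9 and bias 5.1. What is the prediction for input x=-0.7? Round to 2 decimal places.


y = 3.9 * -0.7 + (5.1)
= -2.73 + (5.1)
= 2.37

2.37


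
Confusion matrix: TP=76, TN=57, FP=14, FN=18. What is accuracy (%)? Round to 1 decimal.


Accuracy = (TP + TN) / (TP + TN + FP + FN) * 100
= (76 + 57) / (76 + 57 + 14 + 18)
= 133 / 165
= 0.8061
= 80.6%

80.6


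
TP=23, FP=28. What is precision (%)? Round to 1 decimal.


Precision = TP / (TP + FP) * 100
= 23 / (23 + 28)
= 23 / 51
= 0.451
= 45.1%

45.1


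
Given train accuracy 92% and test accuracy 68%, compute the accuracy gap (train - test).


Gap = train_accuracy - test_accuracy
= 92 - 68
= 24%
This large gap strongly indicates overfitting.

24


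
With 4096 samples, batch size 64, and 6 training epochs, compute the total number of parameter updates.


Iterations per epoch = 4096 / 64 = 64
Total updates = iterations_per_epoch * epochs
= 64 * 6
= 384

384


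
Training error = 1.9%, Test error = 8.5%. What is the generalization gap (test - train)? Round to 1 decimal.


Generalization gap = test_error - train_error
= 8.5 - 1.9
= 6.6%
A moderate gap.

6.6


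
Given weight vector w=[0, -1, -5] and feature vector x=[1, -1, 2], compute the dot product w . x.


Element-wise products:
0 * 1 = 0
-1 * -1 = 1
-5 * 2 = -10
Sum = 0 + 1 + -10
= -9

-9


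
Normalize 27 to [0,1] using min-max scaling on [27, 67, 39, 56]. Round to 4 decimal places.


Min = 27, Max = 67
Range = 67 - 27 = 40
Scaled = (x - min) / (max - min)
= (27 - 27) / 40
= 0 / 40
= 0.0000

0.0000


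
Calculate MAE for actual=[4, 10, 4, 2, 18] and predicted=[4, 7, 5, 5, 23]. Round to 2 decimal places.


Absolute errors: [0, 3, 1, 3, 5]
Sum of absolute errors = 12
MAE = 12 / 5 = 2.40

2.40


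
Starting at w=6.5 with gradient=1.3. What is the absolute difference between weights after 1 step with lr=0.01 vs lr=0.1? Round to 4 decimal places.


With lr=0.01: w_new = 6.5 - 0.01 * 1.3 = 6.487
With lr=0.1: w_new = 6.5 - 0.1 * 1.3 = 6.37
Absolute difference = |6.487 - 6.37|
= 0.1170

0.1170


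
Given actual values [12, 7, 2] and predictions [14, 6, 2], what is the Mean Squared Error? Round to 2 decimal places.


Differences: [-2, 1, 0]
Squared errors: [4, 1, 0]
Sum of squared errors = 5
MSE = 5 / 3 = 1.67

1.67


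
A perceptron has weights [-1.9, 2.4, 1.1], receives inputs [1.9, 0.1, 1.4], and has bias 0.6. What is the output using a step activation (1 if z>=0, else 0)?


z = w . x + b
= -1.9*1.9 + 2.4*0.1 + 1.1*1.4 + 0.6
= -3.61 + 0.24 + 1.54 + 0.6
= -1.83 + 0.6
= -1.23
Since z = -1.23 < 0, output = 0

0


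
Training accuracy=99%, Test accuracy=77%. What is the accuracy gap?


Gap = train_accuracy - test_accuracy
= 99 - 77
= 22%
This large gap strongly indicates overfitting.

22


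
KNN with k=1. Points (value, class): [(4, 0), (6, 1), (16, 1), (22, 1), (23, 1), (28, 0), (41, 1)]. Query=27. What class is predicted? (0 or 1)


Distances from query 27:
Point 28 (class 0): distance = 1
K=1 nearest neighbors: classes = [0]
Votes for class 1: 0 / 1
Majority vote => class 0

0


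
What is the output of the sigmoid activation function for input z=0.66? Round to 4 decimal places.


sigmoid(z) = 1 / (1 + exp(-z))
exp(-(0.66)) = exp(-0.66) = 0.5169
1 + 0.5169 = 1.5169
1 / 1.5169 = 0.6593

0.6593


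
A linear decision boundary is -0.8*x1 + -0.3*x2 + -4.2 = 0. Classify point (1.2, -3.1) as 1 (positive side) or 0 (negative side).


Compute -0.8 * 1.2 + -0.3 * -3.1 + -4.2
= -0.96 + 0.93 + -4.2
= -4.23
Since -4.23 < 0, the point is on the negative side.

0


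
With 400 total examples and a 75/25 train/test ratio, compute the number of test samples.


Train samples = 400 * 75% = 300
Test samples = 400 - 300
= 100

100


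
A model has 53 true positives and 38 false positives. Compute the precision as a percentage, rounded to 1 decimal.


Precision = TP / (TP + FP) * 100
= 53 / (53 + 38)
= 53 / 91
= 0.5824
= 58.2%

58.2


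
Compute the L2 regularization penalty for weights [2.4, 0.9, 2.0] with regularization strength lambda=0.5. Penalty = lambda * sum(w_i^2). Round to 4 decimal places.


Squaring each weight:
2.4^2 = 5.76
0.9^2 = 0.81
2.0^2 = 4.0
Sum of squares = 10.57
Penalty = 0.5 * 10.57 = 5.2850

5.2850


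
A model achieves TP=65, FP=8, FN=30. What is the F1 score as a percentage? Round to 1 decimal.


Precision = TP / (TP + FP) = 65 / 73 = 0.8904
Recall = TP / (TP + FN) = 65 / 95 = 0.6842
F1 = 2 * P * R / (P + R)
= 2 * 0.8904 * 0.6842 / (0.8904 + 0.6842)
= 1.2185 / 1.5746
= 0.7738
As percentage: 77.4%

77.4


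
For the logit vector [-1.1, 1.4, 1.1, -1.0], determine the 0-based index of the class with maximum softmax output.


Softmax is a monotonic transformation, so it preserves the argmax.
We need to find the index of the maximum logit.
Index 0: -1.1
Index 1: 1.4
Index 2: 1.1
Index 3: -1.0
Maximum logit = 1.4 at index 1

1


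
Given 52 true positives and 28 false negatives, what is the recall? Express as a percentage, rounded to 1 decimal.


Recall = TP / (TP + FN) * 100
= 52 / (52 + 28)
= 52 / 80
= 0.65
= 65.0%

65.0


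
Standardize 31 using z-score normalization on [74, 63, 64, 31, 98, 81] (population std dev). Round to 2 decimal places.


Mean = (74 + 63 + 64 + 31 + 98 + 81) / 6 = 68.5
Variance = sum((x_i - mean)^2) / n = 418.9167
Std = sqrt(418.9167) = 20.4675
Z = (x - mean) / std
= (31 - 68.5) / 20.4675
= -37.5 / 20.4675
= -1.83

-1.83


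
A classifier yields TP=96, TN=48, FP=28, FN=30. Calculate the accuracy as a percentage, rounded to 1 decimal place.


Accuracy = (TP + TN) / (TP + TN + FP + FN) * 100
= (96 + 48) / (96 + 48 + 28 + 30)
= 144 / 202
= 0.7129
= 71.3%

71.3


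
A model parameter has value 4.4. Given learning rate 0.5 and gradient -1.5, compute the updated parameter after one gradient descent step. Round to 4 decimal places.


w_new = w_old - lr * gradient
= 4.4 - 0.5 * -1.5
= 4.4 - (-0.75)
= 5.1500

5.1500


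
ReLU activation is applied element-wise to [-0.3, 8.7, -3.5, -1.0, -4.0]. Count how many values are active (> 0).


ReLU(x) = max(0, x) for each element:
ReLU(-0.3) = 0
ReLU(8.7) = 8.7
ReLU(-3.5) = 0
ReLU(-1.0) = 0
ReLU(-4.0) = 0
Active neurons (>0): 1

1


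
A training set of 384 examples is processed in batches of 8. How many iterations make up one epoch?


Iterations per epoch = dataset_size / batch_size
= 384 / 8
= 48

48


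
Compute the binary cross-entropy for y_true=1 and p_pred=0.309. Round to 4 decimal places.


For y=1: Loss = -log(p)
= -log(0.309)
= -(-1.1744)
= 1.1744

1.1744


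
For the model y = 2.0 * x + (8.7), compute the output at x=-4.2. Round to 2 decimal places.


y = 2.0 * -4.2 + (8.7)
= -8.4 + (8.7)
= 0.30

0.30


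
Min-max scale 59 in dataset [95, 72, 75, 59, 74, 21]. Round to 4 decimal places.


Min = 21, Max = 95
Range = 95 - 21 = 74
Scaled = (x - min) / (max - min)
= (59 - 21) / 74
= 38 / 74
= 0.5135

0.5135


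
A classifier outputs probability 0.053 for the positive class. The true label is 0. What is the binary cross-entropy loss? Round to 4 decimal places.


For y=0: Loss = -log(1-p)
= -log(1 - 0.053)
= -log(0.947)
= -(-0.0545)
= 0.0545

0.0545


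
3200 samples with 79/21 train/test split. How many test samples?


Train samples = 3200 * 79% = 2528
Test samples = 3200 - 2528
= 672

672


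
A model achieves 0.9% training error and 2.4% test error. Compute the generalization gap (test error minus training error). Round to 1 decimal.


Generalization gap = test_error - train_error
= 2.4 - 0.9
= 1.5%
A small gap suggests good generalization.

1.5


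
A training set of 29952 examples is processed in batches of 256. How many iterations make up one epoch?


Iterations per epoch = dataset_size / batch_size
= 29952 / 256
= 117

117


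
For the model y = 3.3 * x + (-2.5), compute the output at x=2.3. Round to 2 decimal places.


y = 3.3 * 2.3 + (-2.5)
= 7.59 + (-2.5)
= 5.09

5.09


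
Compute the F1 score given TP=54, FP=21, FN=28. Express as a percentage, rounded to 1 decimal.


Precision = TP / (TP + FP) = 54 / 75 = 0.72
Recall = TP / (TP + FN) = 54 / 82 = 0.6585
F1 = 2 * P * R / (P + R)
= 2 * 0.72 * 0.6585 / (0.72 + 0.6585)
= 0.9483 / 1.3785
= 0.6879
As percentage: 68.8%

68.8


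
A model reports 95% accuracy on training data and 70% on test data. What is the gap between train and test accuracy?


Gap = train_accuracy - test_accuracy
= 95 - 70
= 25%
This large gap strongly indicates overfitting.

25


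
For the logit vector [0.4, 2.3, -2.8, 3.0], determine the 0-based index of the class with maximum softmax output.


Softmax is a monotonic transformation, so it preserves the argmax.
We need to find the index of the maximum logit.
Index 0: 0.4
Index 1: 2.3
Index 2: -2.8
Index 3: 3.0
Maximum logit = 3.0 at index 3

3


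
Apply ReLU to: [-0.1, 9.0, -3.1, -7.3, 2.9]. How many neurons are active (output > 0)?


ReLU(x) = max(0, x) for each element:
ReLU(-0.1) = 0
ReLU(9.0) = 9.0
ReLU(-3.1) = 0
ReLU(-7.3) = 0
ReLU(2.9) = 2.9
Active neurons (>0): 2

2


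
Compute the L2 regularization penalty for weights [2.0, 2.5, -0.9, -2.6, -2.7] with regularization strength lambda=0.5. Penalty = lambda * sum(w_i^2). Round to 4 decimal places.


Squaring each weight:
2.0^2 = 4.0
2.5^2 = 6.25
(-0.9)^2 = 0.81
(-2.6)^2 = 6.76
(-2.7)^2 = 7.29
Sum of squares = 25.11
Penalty = 0.5 * 25.11 = 12.5550

12.5550


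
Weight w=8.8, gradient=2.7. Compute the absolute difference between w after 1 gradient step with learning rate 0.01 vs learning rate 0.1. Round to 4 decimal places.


With lr=0.01: w_new = 8.8 - 0.01 * 2.7 = 8.773
With lr=0.1: w_new = 8.8 - 0.1 * 2.7 = 8.53
Absolute difference = |8.773 - 8.53|
= 0.2430

0.2430


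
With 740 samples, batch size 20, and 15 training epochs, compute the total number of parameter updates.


Iterations per epoch = 740 / 20 = 37
Total updates = iterations_per_epoch * epochs
= 37 * 15
= 555

555


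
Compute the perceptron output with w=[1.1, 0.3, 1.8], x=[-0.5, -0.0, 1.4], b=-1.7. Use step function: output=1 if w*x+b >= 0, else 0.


z = w . x + b
= 1.1*-0.5 + 0.3*-0.0 + 1.8*1.4 + -1.7
= -0.55 + -0.0 + 2.52 + -1.7
= 1.97 + -1.7
= 0.27
Since z = 0.27 >= 0, output = 1

1


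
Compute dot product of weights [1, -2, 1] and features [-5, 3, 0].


Element-wise products:
1 * -5 = -5
-2 * 3 = -6
1 * 0 = 0
Sum = -5 + -6 + 0
= -11

-11


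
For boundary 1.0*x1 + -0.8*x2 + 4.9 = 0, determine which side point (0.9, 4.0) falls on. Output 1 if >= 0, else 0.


Compute 1.0 * 0.9 + -0.8 * 4.0 + 4.9
= 0.9 + -3.2 + 4.9
= 2.6
Since 2.6 >= 0, the point is on the positive side.

1


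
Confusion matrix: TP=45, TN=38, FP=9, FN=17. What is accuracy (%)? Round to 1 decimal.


Accuracy = (TP + TN) / (TP + TN + FP + FN) * 100
= (45 + 38) / (45 + 38 + 9 + 17)
= 83 / 109
= 0.7615
= 76.1%

76.1


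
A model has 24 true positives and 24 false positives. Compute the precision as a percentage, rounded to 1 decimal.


Precision = TP / (TP + FP) * 100
= 24 / (24 + 24)
= 24 / 48
= 0.5
= 50.0%

50.0


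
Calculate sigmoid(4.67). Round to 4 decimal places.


sigmoid(z) = 1 / (1 + exp(-z))
exp(-(4.67)) = exp(-4.67) = 0.0094
1 + 0.0094 = 1.0094
1 / 1.0094 = 0.9907

0.9907


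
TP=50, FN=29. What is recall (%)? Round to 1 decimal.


Recall = TP / (TP + FN) * 100
= 50 / (50 + 29)
= 50 / 79
= 0.6329
= 63.3%

63.3


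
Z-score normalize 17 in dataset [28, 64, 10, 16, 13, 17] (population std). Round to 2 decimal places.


Mean = (28 + 64 + 10 + 16 + 13 + 17) / 6 = 24.6667
Variance = sum((x_i - mean)^2) / n = 340.5556
Std = sqrt(340.5556) = 18.4541
Z = (x - mean) / std
= (17 - 24.6667) / 18.4541
= -7.6667 / 18.4541
= -0.42

-0.42


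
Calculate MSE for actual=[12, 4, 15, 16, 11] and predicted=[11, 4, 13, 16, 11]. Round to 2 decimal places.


Differences: [1, 0, 2, 0, 0]
Squared errors: [1, 0, 4, 0, 0]
Sum of squared errors = 5
MSE = 5 / 5 = 1.00

1.00


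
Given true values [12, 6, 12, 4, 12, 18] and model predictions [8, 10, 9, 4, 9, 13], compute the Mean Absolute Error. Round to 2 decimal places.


Absolute errors: [4, 4, 3, 0, 3, 5]
Sum of absolute errors = 19
MAE = 19 / 6 = 3.17

3.17


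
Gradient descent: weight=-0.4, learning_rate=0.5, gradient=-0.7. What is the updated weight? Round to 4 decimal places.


w_new = w_old - lr * gradient
= -0.4 - 0.5 * -0.7
= -0.4 - (-0.35)
= -0.0500

-0.0500


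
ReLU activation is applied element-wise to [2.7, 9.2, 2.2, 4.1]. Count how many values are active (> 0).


ReLU(x) = max(0, x) for each element:
ReLU(2.7) = 2.7
ReLU(9.2) = 9.2
ReLU(2.2) = 2.2
ReLU(4.1) = 4.1
Active neurons (>0): 4

4


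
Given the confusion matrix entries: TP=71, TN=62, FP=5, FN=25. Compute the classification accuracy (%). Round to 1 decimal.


Accuracy = (TP + TN) / (TP + TN + FP + FN) * 100
= (71 + 62) / (71 + 62 + 5 + 25)
= 133 / 163
= 0.816
= 81.6%

81.6


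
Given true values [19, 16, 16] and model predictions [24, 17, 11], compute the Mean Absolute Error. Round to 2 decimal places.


Absolute errors: [5, 1, 5]
Sum of absolute errors = 11
MAE = 11 / 3 = 3.67

3.67


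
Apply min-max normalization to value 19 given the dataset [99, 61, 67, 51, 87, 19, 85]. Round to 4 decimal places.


Min = 19, Max = 99
Range = 99 - 19 = 80
Scaled = (x - min) / (max - min)
= (19 - 19) / 80
= 0 / 80
= 0.0000

0.0000


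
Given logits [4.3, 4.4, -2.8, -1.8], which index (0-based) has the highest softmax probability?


Softmax is a monotonic transformation, so it preserves the argmax.
We need to find the index of the maximum logit.
Index 0: 4.3
Index 1: 4.4
Index 2: -2.8
Index 3: -1.8
Maximum logit = 4.4 at index 1

1


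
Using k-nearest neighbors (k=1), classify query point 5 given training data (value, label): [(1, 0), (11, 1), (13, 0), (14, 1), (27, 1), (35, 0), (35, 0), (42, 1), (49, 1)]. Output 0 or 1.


Distances from query 5:
Point 1 (class 0): distance = 4
K=1 nearest neighbors: classes = [0]
Votes for class 1: 0 / 1
Majority vote => class 0

0


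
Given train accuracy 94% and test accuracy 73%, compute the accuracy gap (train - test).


Gap = train_accuracy - test_accuracy
= 94 - 73
= 21%
This large gap strongly indicates overfitting.

21
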